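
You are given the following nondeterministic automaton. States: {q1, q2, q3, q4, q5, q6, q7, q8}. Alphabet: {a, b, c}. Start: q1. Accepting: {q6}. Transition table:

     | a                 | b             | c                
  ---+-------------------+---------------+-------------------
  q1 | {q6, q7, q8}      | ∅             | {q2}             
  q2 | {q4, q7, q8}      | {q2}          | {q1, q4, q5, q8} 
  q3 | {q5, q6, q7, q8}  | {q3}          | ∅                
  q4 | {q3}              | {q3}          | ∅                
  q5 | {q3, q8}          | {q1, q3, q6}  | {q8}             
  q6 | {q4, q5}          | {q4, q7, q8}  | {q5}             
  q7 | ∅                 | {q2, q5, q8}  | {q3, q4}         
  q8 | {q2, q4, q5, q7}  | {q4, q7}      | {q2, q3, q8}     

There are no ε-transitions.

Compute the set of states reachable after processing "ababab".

Start in {q1}.
Read 'a': q1→{q6, q7, q8}; now {q6, q7, q8}.
Read 'b': q6→{q4, q7, q8}, q7→{q2, q5, q8}, q8→{q4, q7}; now {q2, q4, q5, q7, q8}.
Read 'a': q2→{q4, q7, q8}, q4→{q3}, q5→{q3, q8}, q7→∅, q8→{q2, q4, q5, q7}; now {q2, q3, q4, q5, q7, q8}.
Read 'b': q2→{q2}, q3→{q3}, q4→{q3}, q5→{q1, q3, q6}, q7→{q2, q5, q8}, q8→{q4, q7}; now {q1, q2, q3, q4, q5, q6, q7, q8}.
Read 'a': q1→{q6, q7, q8}, q2→{q4, q7, q8}, q3→{q5, q6, q7, q8}, q4→{q3}, q5→{q3, q8}, q6→{q4, q5}, q7→∅, q8→{q2, q4, q5, q7}; now {q2, q3, q4, q5, q6, q7, q8}.
Read 'b': q2→{q2}, q3→{q3}, q4→{q3}, q5→{q1, q3, q6}, q6→{q4, q7, q8}, q7→{q2, q5, q8}, q8→{q4, q7}; now {q1, q2, q3, q4, q5, q6, q7, q8}.

{q1, q2, q3, q4, q5, q6, q7, q8}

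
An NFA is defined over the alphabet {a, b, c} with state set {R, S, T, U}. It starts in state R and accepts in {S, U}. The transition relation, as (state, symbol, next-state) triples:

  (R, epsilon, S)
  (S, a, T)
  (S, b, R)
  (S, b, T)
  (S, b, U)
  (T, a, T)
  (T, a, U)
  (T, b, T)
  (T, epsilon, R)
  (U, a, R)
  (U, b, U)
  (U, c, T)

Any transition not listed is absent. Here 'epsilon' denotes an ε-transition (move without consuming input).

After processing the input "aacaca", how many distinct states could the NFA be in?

4

Start: ε-closure({R}) = {R, S}.
Read 'a': R→∅, S→{T}; union {T}; ε-closure = {R, S, T}.
Read 'a': R→∅, S→{T}, T→{T, U}; union {T, U}; ε-closure = {R, S, T, U}.
Read 'c': R→∅, S→∅, T→∅, U→{T}; union {T}; ε-closure = {R, S, T}.
Read 'a': R→∅, S→{T}, T→{T, U}; union {T, U}; ε-closure = {R, S, T, U}.
Read 'c': R→∅, S→∅, T→∅, U→{T}; union {T}; ε-closure = {R, S, T}.
Read 'a': R→∅, S→{T}, T→{T, U}; union {T, U}; ε-closure = {R, S, T, U}.
That set has 4 states.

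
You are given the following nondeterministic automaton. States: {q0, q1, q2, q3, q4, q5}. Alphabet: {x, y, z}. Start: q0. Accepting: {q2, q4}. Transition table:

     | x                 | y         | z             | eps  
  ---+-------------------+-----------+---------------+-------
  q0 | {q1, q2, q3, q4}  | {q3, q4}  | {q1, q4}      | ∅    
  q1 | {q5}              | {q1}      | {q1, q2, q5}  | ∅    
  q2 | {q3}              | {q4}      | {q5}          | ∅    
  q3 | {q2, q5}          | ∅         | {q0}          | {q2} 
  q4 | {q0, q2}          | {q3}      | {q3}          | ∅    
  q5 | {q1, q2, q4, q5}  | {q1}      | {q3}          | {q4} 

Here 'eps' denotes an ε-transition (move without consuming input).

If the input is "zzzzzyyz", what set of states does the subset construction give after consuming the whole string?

Start in {q0}.
Read 'z': q0→{q1, q4}; now {q1, q4}.
Read 'z': q1→{q1, q2, q5}, q4→{q3}; union {q1, q2, q3, q5}; ε-closure = {q1, q2, q3, q4, q5}.
Read 'z': q1→{q1, q2, q5}, q2→{q5}, q3→{q0}, q4→{q3}, q5→{q3}; union {q0, q1, q2, q3, q5}; ε-closure = {q0, q1, q2, q3, q4, q5}.
Read 'z': q0→{q1, q4}, q1→{q1, q2, q5}, q2→{q5}, q3→{q0}, q4→{q3}, q5→{q3}; now {q0, q1, q2, q3, q4, q5}.
Read 'z': q0→{q1, q4}, q1→{q1, q2, q5}, q2→{q5}, q3→{q0}, q4→{q3}, q5→{q3}; now {q0, q1, q2, q3, q4, q5}.
Read 'y': q0→{q3, q4}, q1→{q1}, q2→{q4}, q3→∅, q4→{q3}, q5→{q1}; union {q1, q3, q4}; ε-closure = {q1, q2, q3, q4}.
Read 'y': q1→{q1}, q2→{q4}, q3→∅, q4→{q3}; union {q1, q3, q4}; ε-closure = {q1, q2, q3, q4}.
Read 'z': q1→{q1, q2, q5}, q2→{q5}, q3→{q0}, q4→{q3}; union {q0, q1, q2, q3, q5}; ε-closure = {q0, q1, q2, q3, q4, q5}.

{q0, q1, q2, q3, q4, q5}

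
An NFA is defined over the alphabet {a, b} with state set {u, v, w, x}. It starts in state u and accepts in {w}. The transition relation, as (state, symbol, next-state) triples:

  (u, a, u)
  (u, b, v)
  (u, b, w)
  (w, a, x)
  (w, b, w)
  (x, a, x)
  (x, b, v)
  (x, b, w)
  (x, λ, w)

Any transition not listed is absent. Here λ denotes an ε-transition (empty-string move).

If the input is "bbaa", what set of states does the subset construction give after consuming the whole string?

Start in {u}.
Read 'b': {u} → {v, w}.
Read 'b': {v, w} → {w}.
Read 'a': {w} → {w, x}.
Read 'a': {w, x} → {w, x}.

{w, x}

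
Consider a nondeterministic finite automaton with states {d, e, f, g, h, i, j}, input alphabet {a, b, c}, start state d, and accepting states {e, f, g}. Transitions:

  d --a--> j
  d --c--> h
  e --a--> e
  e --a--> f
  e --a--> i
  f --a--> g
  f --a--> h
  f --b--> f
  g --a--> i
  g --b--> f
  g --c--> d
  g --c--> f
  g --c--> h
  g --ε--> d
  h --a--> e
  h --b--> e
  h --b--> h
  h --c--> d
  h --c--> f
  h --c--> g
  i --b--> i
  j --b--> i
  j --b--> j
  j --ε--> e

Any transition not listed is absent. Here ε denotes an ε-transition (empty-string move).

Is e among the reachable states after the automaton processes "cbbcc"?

Start in {d}.
Read 'c': d→{h}; now {h}.
Read 'b': h→{e, h}; now {e, h}.
Read 'b': e→∅, h→{e, h}; now {e, h}.
Read 'c': e→∅, h→{d, f, g}; now {d, f, g}.
Read 'c': d→{h}, f→∅, g→{d, f, h}; now {d, f, h}.
State e is not in {d, f, h}.

No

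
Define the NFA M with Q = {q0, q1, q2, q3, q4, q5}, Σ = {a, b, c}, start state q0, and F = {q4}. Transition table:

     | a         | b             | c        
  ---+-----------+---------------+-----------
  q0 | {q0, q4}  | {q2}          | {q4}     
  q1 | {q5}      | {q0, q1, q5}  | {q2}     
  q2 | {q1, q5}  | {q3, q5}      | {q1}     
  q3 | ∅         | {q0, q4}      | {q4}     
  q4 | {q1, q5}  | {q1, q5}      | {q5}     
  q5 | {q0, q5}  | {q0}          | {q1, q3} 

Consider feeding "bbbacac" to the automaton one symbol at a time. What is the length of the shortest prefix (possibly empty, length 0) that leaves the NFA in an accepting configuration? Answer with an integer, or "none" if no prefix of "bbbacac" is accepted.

Start in {q0}.
Read 'b': {q0} → {q2}.
Read 'b': {q2} → {q3, q5}.
Read 'b': {q3, q5} → {q0, q4}.
None of the earlier sets intersect F, but {q0, q4} does.

3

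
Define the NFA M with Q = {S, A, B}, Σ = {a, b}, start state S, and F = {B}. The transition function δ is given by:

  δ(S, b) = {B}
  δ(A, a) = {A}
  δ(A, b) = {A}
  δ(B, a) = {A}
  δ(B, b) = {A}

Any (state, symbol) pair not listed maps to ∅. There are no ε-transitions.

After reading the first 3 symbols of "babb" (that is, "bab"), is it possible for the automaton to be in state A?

Yes

Start in {S}.
Read 'b': {S} → {B}.
Read 'a': {B} → {A}.
Read 'b': {A} → {A}.
State A is in {A}.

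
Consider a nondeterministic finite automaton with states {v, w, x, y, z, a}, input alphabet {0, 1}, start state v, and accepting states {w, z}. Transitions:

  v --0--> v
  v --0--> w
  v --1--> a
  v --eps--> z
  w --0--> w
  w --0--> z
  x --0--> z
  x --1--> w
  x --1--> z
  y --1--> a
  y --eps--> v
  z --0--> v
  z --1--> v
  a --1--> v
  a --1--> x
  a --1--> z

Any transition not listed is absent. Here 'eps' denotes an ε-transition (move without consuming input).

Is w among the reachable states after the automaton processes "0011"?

No

Start: ε-closure({v}) = {v, z}.
Read '0': v→{v, w}, z→{v}; union {v, w}; ε-closure = {v, w, z}.
Read '0': v→{v, w}, w→{w, z}, z→{v}; now {v, w, z}.
Read '1': v→{a}, w→∅, z→{v}; union {v, a}; ε-closure = {v, z, a}.
Read '1': v→{a}, z→{v}, a→{v, x, z}; now {v, x, z, a}.
State w is not in {v, x, z, a}.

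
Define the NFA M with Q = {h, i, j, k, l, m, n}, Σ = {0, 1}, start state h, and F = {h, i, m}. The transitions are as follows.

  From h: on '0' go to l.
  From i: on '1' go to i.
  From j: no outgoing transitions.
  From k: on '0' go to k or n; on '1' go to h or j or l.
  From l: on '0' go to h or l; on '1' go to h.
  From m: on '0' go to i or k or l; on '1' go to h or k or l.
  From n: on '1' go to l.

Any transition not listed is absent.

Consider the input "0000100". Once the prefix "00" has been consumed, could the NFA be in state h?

Yes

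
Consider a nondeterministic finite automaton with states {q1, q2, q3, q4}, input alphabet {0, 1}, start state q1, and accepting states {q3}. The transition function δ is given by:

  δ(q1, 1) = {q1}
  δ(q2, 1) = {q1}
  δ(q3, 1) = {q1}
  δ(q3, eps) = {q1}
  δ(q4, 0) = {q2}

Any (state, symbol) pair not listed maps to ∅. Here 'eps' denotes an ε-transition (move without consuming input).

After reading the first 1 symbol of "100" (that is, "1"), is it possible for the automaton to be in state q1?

Yes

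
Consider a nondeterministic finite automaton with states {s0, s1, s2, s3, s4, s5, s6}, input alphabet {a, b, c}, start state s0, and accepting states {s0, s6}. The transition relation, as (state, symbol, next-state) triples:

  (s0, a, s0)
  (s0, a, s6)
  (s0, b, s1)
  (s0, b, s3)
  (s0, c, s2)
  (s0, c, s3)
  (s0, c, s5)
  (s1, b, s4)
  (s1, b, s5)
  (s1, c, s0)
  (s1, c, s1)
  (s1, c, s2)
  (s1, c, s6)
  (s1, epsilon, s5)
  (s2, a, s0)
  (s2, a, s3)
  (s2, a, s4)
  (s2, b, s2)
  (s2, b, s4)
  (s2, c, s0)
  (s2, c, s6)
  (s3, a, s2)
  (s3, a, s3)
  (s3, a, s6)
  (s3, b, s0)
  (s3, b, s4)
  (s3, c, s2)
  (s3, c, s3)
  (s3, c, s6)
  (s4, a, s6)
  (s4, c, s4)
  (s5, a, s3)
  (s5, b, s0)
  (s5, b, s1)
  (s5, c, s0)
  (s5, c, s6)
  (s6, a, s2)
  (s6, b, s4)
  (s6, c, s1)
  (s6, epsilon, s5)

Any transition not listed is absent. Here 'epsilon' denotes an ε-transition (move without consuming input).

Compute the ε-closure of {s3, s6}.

{s3, s5, s6}

Begin with {s3, s6}.
ε-move s6 → s5; add s5.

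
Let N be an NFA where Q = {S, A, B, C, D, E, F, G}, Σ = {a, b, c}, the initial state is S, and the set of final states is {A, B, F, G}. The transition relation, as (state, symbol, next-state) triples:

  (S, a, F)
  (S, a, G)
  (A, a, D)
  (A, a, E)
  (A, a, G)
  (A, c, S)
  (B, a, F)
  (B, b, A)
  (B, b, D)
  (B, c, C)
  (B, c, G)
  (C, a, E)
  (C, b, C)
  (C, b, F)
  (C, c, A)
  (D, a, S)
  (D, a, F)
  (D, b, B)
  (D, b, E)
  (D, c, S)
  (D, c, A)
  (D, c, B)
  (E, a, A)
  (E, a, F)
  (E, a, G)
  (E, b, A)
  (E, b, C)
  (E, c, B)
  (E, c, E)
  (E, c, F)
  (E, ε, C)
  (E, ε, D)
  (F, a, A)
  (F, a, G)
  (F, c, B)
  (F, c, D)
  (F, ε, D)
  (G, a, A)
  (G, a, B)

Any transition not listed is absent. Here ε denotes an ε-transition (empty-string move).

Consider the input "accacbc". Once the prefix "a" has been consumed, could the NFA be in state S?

No

Start in {S}.
Read 'a': {S} → {D, F, G}.
State S is not in {D, F, G}.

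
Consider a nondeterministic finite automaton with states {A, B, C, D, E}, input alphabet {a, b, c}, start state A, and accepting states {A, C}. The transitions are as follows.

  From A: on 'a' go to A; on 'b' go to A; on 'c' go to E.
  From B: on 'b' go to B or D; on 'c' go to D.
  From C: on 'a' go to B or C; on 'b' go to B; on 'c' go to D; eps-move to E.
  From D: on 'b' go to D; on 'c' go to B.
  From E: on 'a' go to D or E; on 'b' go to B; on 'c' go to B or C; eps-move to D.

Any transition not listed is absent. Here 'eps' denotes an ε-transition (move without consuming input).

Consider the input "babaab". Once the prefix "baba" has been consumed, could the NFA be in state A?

Start in {A}.
Read 'b': A→{A}; now {A}.
Read 'a': A→{A}; now {A}.
Read 'b': A→{A}; now {A}.
Read 'a': A→{A}; now {A}.
State A is in {A}.

Yes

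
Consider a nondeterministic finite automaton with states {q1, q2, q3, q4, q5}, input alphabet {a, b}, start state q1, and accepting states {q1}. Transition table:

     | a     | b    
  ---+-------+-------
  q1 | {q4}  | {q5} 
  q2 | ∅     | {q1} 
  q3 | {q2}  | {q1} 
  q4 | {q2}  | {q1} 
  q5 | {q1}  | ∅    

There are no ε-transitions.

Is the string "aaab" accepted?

No

Start in {q1}.
Read 'a': {q1} → {q4}.
Read 'a': {q4} → {q2}.
Read 'a': {q2} → ∅.
The set is empty and remains empty for the remaining 1 symbol.
The final set ∅ contains no accepting state.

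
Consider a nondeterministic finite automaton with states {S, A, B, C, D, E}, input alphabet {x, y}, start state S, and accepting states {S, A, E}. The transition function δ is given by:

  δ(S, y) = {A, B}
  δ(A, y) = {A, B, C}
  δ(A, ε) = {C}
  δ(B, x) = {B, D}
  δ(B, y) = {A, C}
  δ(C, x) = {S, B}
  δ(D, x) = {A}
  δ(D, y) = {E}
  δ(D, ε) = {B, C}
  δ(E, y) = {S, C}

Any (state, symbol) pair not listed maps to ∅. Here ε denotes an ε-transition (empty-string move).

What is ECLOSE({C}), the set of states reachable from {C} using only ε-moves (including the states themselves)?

{C}

Begin with {C}.
No ε-moves leave this set, so the closure equals the set itself.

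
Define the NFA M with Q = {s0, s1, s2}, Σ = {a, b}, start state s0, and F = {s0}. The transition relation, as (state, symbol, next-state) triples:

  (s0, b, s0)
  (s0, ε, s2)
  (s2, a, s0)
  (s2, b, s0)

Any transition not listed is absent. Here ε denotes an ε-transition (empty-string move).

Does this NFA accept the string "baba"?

Start: ε-closure({s0}) = {s0, s2}.
Read 'b': s0→{s0}, s2→{s0}; union {s0}; ε-closure = {s0, s2}.
Read 'a': s0→∅, s2→{s0}; union {s0}; ε-closure = {s0, s2}.
Read 'b': s0→{s0}, s2→{s0}; union {s0}; ε-closure = {s0, s2}.
Read 'a': s0→∅, s2→{s0}; union {s0}; ε-closure = {s0, s2}.
The final set {s0, s2} contains the accepting state s0.

Yes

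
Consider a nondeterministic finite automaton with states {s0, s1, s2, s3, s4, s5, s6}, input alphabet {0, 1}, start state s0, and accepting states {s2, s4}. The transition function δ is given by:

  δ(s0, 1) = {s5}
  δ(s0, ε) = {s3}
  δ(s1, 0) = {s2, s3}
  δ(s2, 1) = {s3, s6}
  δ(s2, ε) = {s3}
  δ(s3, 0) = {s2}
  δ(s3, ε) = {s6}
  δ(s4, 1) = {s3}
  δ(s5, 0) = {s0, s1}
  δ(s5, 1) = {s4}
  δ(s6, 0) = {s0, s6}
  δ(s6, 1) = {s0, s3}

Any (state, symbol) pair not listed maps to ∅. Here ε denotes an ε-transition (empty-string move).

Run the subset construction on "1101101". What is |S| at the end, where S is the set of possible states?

4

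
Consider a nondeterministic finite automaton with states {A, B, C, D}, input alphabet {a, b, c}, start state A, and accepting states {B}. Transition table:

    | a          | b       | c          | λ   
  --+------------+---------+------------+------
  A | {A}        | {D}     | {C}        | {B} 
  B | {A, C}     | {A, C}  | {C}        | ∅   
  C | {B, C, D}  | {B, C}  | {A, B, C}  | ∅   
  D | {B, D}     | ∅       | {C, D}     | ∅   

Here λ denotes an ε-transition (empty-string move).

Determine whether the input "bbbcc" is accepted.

Yes

Start: ε-closure({A}) = {A, B}.
Read 'b': {A, B} → {A, B, C, D}.
Read 'b': {A, B, C, D} → {A, B, C, D}.
Read 'b': {A, B, C, D} → {A, B, C, D}.
Read 'c': {A, B, C, D} → {A, B, C, D}.
Read 'c': {A, B, C, D} → {A, B, C, D}.
The final set {A, B, C, D} contains the accepting state B.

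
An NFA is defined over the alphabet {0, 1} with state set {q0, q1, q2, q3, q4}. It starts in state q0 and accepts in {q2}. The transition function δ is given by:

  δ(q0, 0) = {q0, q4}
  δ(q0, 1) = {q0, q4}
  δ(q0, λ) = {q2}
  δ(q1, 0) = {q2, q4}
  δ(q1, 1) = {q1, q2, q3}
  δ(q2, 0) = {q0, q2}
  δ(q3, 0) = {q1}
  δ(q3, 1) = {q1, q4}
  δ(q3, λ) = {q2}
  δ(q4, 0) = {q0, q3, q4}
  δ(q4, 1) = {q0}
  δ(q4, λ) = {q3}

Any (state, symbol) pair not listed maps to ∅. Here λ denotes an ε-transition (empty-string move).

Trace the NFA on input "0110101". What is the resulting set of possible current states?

Start: ε-closure({q0}) = {q0, q2}.
Read '0': q0→{q0, q4}, q2→{q0, q2}; union {q0, q2, q4}; ε-closure = {q0, q2, q3, q4}.
Read '1': q0→{q0, q4}, q2→∅, q3→{q1, q4}, q4→{q0}; union {q0, q1, q4}; ε-closure = {q0, q1, q2, q3, q4}.
Read '1': q0→{q0, q4}, q1→{q1, q2, q3}, q2→∅, q3→{q1, q4}, q4→{q0}; now {q0, q1, q2, q3, q4}.
Read '0': q0→{q0, q4}, q1→{q2, q4}, q2→{q0, q2}, q3→{q1}, q4→{q0, q3, q4}; now {q0, q1, q2, q3, q4}.
Read '1': q0→{q0, q4}, q1→{q1, q2, q3}, q2→∅, q3→{q1, q4}, q4→{q0}; now {q0, q1, q2, q3, q4}.
Read '0': q0→{q0, q4}, q1→{q2, q4}, q2→{q0, q2}, q3→{q1}, q4→{q0, q3, q4}; now {q0, q1, q2, q3, q4}.
Read '1': q0→{q0, q4}, q1→{q1, q2, q3}, q2→∅, q3→{q1, q4}, q4→{q0}; now {q0, q1, q2, q3, q4}.

{q0, q1, q2, q3, q4}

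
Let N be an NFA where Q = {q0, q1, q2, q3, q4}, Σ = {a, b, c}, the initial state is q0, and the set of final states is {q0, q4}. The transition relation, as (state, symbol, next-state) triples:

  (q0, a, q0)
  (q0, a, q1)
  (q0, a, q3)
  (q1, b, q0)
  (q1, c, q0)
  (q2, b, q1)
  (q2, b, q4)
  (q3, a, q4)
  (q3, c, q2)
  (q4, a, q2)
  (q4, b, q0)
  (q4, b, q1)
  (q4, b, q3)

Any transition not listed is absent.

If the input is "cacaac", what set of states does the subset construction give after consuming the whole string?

∅

Start in {q0}.
Read 'c': q0→∅; now ∅.
The set is empty and remains empty for the remaining 5 symbols.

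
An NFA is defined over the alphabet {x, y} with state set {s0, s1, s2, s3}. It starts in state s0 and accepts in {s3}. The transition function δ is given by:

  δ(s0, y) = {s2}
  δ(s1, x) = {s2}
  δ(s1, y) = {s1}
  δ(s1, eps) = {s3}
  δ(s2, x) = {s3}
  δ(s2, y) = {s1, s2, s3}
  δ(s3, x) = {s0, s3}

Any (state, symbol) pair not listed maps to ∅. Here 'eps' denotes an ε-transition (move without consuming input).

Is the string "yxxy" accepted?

No

Start in {s0}.
Read 'y': s0→{s2}; now {s2}.
Read 'x': s2→{s3}; now {s3}.
Read 'x': s3→{s0, s3}; now {s0, s3}.
Read 'y': s0→{s2}, s3→∅; now {s2}.
The final set {s2} contains no accepting state.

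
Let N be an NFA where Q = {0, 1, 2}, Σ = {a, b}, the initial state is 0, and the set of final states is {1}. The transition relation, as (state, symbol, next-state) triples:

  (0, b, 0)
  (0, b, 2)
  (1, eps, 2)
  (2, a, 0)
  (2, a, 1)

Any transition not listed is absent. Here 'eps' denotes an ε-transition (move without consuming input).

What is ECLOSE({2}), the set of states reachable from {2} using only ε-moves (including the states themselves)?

{2}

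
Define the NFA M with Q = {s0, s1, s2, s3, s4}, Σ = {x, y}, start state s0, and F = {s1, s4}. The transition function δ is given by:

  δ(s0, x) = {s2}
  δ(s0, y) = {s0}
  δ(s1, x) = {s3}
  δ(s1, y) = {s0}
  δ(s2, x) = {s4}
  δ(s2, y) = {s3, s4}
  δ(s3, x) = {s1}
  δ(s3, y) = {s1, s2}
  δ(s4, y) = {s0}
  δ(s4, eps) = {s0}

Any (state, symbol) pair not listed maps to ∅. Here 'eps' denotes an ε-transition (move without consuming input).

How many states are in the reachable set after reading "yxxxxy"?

1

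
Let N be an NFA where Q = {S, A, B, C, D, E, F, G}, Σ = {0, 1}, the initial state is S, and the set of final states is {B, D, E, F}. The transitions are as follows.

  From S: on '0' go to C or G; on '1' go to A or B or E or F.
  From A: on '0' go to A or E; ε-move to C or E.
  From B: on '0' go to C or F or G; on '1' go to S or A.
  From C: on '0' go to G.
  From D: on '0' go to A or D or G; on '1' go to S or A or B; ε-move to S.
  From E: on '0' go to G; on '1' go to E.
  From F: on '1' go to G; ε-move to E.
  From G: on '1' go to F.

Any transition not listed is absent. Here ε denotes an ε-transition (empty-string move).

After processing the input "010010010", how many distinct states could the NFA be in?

Start in {S}.
Read '0': S→{C, G}; now {C, G}.
Read '1': C→∅, G→{F}; union {F}; ε-closure = {E, F}.
Read '0': E→{G}, F→∅; now {G}.
Read '0': G→∅; now ∅.
The set is empty and remains empty for the remaining 5 symbols.
That set has 0 states.

0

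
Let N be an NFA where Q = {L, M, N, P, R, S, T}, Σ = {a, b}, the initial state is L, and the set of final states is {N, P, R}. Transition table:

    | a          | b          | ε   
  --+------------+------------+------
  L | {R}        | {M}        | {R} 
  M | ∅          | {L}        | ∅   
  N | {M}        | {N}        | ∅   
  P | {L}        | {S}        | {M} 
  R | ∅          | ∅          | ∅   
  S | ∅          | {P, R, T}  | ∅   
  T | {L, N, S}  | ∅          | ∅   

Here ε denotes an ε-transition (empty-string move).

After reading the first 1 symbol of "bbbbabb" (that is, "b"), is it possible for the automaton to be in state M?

Start: ε-closure({L}) = {L, R}.
Read 'b': L→{M}, R→∅; now {M}.
State M is in {M}.

Yes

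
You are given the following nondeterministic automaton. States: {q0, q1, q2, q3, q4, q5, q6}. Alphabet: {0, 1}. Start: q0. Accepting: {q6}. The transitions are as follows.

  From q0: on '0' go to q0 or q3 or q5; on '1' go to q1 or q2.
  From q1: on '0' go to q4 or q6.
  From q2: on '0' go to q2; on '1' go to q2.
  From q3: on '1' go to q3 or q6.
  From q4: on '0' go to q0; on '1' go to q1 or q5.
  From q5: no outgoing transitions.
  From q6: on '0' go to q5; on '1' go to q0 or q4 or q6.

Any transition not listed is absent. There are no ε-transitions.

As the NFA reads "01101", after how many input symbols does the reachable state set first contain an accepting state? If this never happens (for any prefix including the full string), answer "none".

2

Start in {q0}.
Read '0': q0→{q0, q3, q5}; now {q0, q3, q5}.
Read '1': q0→{q1, q2}, q3→{q3, q6}, q5→∅; now {q1, q2, q3, q6}.
None of the earlier sets intersect F, but {q1, q2, q3, q6} does.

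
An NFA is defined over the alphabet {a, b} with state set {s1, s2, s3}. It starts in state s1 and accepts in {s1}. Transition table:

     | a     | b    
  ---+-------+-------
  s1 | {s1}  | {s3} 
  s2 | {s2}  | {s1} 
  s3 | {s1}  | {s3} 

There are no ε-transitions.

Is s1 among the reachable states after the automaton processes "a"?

Yes

Start in {s1}.
Read 'a': s1→{s1}; now {s1}.
State s1 is in {s1}.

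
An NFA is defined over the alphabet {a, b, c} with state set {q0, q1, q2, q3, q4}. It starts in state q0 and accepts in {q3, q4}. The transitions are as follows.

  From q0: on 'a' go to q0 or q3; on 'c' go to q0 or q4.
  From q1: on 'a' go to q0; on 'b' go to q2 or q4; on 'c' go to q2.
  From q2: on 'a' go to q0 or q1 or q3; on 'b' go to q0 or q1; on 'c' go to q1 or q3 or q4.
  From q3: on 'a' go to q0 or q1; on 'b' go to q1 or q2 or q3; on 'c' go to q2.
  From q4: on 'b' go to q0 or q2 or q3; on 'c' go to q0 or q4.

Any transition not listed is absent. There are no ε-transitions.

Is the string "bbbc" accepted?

No

Start in {q0}.
Read 'b': q0→∅; now ∅.
The set is empty and remains empty for the remaining 3 symbols.
The final set ∅ contains no accepting state.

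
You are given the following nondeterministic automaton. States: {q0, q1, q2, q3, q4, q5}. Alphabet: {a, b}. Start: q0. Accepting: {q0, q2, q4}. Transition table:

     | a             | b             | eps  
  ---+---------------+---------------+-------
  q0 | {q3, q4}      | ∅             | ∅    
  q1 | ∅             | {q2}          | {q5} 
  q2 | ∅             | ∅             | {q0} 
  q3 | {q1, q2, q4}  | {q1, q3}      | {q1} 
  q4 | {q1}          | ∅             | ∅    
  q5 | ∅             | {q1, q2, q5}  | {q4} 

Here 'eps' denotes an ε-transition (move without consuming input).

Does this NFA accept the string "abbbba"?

Start in {q0}.
Read 'a': q0→{q3, q4}; union {q3, q4}; ε-closure = {q1, q3, q4, q5}.
Read 'b': q1→{q2}, q3→{q1, q3}, q4→∅, q5→{q1, q2, q5}; union {q1, q2, q3, q5}; ε-closure = {q0, q1, q2, q3, q4, q5}.
Read 'b': q0→∅, q1→{q2}, q2→∅, q3→{q1, q3}, q4→∅, q5→{q1, q2, q5}; union {q1, q2, q3, q5}; ε-closure = {q0, q1, q2, q3, q4, q5}.
Read 'b': q0→∅, q1→{q2}, q2→∅, q3→{q1, q3}, q4→∅, q5→{q1, q2, q5}; union {q1, q2, q3, q5}; ε-closure = {q0, q1, q2, q3, q4, q5}.
Read 'b': q0→∅, q1→{q2}, q2→∅, q3→{q1, q3}, q4→∅, q5→{q1, q2, q5}; union {q1, q2, q3, q5}; ε-closure = {q0, q1, q2, q3, q4, q5}.
Read 'a': q0→{q3, q4}, q1→∅, q2→∅, q3→{q1, q2, q4}, q4→{q1}, q5→∅; union {q1, q2, q3, q4}; ε-closure = {q0, q1, q2, q3, q4, q5}.
The final set {q0, q1, q2, q3, q4, q5} contains the accepting states q0, q2, q4.

Yes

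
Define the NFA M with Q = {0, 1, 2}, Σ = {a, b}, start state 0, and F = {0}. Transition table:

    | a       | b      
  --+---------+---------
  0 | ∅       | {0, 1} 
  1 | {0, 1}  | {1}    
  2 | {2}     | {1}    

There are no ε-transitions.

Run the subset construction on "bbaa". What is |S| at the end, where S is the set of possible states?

2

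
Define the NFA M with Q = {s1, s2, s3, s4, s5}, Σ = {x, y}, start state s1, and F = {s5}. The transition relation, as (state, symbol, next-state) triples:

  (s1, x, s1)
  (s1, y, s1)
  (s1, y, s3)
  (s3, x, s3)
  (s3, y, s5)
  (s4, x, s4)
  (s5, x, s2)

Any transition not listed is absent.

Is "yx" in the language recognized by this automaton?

No

Start in {s1}.
Read 'y': s1→{s1, s3}; now {s1, s3}.
Read 'x': s1→{s1}, s3→{s3}; now {s1, s3}.
The final set {s1, s3} contains no accepting state.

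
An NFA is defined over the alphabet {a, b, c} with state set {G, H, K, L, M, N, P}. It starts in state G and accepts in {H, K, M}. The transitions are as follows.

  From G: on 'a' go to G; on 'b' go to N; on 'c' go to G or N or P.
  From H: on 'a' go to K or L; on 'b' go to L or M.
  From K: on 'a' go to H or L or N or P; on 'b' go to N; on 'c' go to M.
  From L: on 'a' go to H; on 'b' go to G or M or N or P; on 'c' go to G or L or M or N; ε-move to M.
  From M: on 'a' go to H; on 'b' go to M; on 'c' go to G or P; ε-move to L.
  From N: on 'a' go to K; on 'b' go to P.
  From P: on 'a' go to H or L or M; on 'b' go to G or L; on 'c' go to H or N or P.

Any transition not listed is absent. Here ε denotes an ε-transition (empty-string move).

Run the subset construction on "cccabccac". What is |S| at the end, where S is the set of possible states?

Start in {G}.
Read 'c': G→{G, N, P}; now {G, N, P}.
Read 'c': G→{G, N, P}, N→∅, P→{H, N, P}; now {G, H, N, P}.
Read 'c': G→{G, N, P}, H→∅, N→∅, P→{H, N, P}; now {G, H, N, P}.
Read 'a': G→{G}, H→{K, L}, N→{K}, P→{H, L, M}; now {G, H, K, L, M}.
Read 'b': G→{N}, H→{L, M}, K→{N}, L→{G, M, N, P}, M→{M}; now {G, L, M, N, P}.
Read 'c': G→{G, N, P}, L→{G, L, M, N}, M→{G, P}, N→∅, P→{H, N, P}; now {G, H, L, M, N, P}.
Read 'c': G→{G, N, P}, H→∅, L→{G, L, M, N}, M→{G, P}, N→∅, P→{H, N, P}; now {G, H, L, M, N, P}.
Read 'a': G→{G}, H→{K, L}, L→{H}, M→{H}, N→{K}, P→{H, L, M}; now {G, H, K, L, M}.
Read 'c': G→{G, N, P}, H→∅, K→{M}, L→{G, L, M, N}, M→{G, P}; now {G, L, M, N, P}.
That set has 5 states.

5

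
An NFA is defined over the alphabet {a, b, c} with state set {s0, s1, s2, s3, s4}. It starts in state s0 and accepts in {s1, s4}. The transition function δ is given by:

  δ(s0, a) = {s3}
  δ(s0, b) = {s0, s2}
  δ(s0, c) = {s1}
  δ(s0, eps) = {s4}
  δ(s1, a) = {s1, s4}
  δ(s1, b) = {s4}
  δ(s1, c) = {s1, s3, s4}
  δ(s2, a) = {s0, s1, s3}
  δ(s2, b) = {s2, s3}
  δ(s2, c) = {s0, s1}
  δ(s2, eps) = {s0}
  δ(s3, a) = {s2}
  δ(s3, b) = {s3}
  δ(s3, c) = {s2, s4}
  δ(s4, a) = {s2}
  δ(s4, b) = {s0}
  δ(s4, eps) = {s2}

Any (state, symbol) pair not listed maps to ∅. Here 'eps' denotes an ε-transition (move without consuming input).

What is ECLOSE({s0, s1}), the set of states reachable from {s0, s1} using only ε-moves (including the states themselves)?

{s0, s1, s2, s4}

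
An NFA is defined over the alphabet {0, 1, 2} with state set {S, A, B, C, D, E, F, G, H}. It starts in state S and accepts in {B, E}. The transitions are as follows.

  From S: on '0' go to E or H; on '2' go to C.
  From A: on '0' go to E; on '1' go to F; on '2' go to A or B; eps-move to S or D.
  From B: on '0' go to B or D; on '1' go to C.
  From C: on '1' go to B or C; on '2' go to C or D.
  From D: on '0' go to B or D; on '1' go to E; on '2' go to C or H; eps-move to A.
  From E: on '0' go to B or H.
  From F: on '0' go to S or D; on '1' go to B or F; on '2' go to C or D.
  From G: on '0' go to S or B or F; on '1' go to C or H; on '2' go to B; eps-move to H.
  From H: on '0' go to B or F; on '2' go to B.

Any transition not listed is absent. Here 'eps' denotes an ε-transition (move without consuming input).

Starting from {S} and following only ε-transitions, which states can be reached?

{S}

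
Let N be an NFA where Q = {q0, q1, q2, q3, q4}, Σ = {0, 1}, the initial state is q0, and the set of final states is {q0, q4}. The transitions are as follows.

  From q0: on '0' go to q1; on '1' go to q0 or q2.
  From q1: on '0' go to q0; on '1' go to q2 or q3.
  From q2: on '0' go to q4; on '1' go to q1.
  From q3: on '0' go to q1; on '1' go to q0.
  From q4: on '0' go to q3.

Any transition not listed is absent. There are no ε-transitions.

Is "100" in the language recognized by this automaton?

Start in {q0}.
Read '1': q0→{q0, q2}; now {q0, q2}.
Read '0': q0→{q1}, q2→{q4}; now {q1, q4}.
Read '0': q1→{q0}, q4→{q3}; now {q0, q3}.
The final set {q0, q3} contains the accepting state q0.

Yes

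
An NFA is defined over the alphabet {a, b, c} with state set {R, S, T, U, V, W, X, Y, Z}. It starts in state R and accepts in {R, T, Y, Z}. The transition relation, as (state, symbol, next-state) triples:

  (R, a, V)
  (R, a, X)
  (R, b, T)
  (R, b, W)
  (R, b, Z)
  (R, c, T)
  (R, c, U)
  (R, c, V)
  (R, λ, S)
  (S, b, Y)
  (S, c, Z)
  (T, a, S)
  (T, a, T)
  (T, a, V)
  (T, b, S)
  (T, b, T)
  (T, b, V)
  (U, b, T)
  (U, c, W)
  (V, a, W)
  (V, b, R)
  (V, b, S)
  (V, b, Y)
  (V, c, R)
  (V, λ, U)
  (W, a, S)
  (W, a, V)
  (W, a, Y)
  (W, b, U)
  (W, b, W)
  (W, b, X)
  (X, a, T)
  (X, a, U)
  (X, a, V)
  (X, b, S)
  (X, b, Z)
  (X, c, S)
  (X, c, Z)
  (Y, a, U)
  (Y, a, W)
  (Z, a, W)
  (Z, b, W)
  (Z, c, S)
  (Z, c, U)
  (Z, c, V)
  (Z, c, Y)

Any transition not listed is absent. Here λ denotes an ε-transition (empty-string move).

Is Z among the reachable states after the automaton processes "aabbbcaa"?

No

Start: ε-closure({R}) = {R, S}.
Read 'a': {R, S} → {U, V, X}.
Read 'a': {U, V, X} → {T, U, V, W}.
Read 'b': {T, U, V, W} → {R, S, T, U, V, W, X, Y}.
Read 'b': {R, S, T, U, V, W, X, Y} → {R, S, T, U, V, W, X, Y, Z}.
Read 'b': {R, S, T, U, V, W, X, Y, Z} → {R, S, T, U, V, W, X, Y, Z}.
Read 'c': {R, S, T, U, V, W, X, Y, Z} → {R, S, T, U, V, W, Y, Z}.
Read 'a': {R, S, T, U, V, W, Y, Z} → {S, T, U, V, W, X, Y}.
Read 'a': {S, T, U, V, W, X, Y} → {S, T, U, V, W, Y}.
State Z is not in {S, T, U, V, W, Y}.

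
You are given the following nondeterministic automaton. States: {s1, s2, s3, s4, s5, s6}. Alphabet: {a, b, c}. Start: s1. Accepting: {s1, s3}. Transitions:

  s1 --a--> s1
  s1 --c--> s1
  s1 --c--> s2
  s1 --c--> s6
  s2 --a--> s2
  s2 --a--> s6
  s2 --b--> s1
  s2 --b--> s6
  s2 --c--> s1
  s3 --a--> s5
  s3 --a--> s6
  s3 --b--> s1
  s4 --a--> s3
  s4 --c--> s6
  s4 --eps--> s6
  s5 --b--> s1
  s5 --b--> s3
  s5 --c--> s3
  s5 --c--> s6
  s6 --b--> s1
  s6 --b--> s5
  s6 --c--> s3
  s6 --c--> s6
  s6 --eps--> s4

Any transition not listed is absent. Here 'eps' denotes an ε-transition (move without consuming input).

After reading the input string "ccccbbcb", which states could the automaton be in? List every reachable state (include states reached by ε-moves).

{s1, s4, s5, s6}

Start in {s1}.
Read 'c': s1→{s1, s2, s6}; union {s1, s2, s6}; ε-closure = {s1, s2, s4, s6}.
Read 'c': s1→{s1, s2, s6}, s2→{s1}, s4→{s6}, s6→{s3, s6}; union {s1, s2, s3, s6}; ε-closure = {s1, s2, s3, s4, s6}.
Read 'c': s1→{s1, s2, s6}, s2→{s1}, s3→∅, s4→{s6}, s6→{s3, s6}; union {s1, s2, s3, s6}; ε-closure = {s1, s2, s3, s4, s6}.
Read 'c': s1→{s1, s2, s6}, s2→{s1}, s3→∅, s4→{s6}, s6→{s3, s6}; union {s1, s2, s3, s6}; ε-closure = {s1, s2, s3, s4, s6}.
Read 'b': s1→∅, s2→{s1, s6}, s3→{s1}, s4→∅, s6→{s1, s5}; union {s1, s5, s6}; ε-closure = {s1, s4, s5, s6}.
Read 'b': s1→∅, s4→∅, s5→{s1, s3}, s6→{s1, s5}; now {s1, s3, s5}.
Read 'c': s1→{s1, s2, s6}, s3→∅, s5→{s3, s6}; union {s1, s2, s3, s6}; ε-closure = {s1, s2, s3, s4, s6}.
Read 'b': s1→∅, s2→{s1, s6}, s3→{s1}, s4→∅, s6→{s1, s5}; union {s1, s5, s6}; ε-closure = {s1, s4, s5, s6}.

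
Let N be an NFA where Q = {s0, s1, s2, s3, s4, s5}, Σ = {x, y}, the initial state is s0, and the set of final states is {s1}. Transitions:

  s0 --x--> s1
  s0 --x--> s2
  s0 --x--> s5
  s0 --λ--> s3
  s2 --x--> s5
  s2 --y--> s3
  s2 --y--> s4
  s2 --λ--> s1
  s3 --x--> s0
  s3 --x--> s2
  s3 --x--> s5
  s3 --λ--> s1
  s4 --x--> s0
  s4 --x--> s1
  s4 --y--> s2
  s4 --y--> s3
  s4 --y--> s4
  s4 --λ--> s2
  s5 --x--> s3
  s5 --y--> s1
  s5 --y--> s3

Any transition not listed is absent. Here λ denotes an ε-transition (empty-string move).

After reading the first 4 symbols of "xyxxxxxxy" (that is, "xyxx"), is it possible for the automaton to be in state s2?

Start: ε-closure({s0}) = {s0, s1, s3}.
Read 'x': {s0, s1, s3} → {s0, s1, s2, s3, s5}.
Read 'y': {s0, s1, s2, s3, s5} → {s1, s2, s3, s4}.
Read 'x': {s1, s2, s3, s4} → {s0, s1, s2, s3, s5}.
Read 'x': {s0, s1, s2, s3, s5} → {s0, s1, s2, s3, s5}.
State s2 is in {s0, s1, s2, s3, s5}.

Yes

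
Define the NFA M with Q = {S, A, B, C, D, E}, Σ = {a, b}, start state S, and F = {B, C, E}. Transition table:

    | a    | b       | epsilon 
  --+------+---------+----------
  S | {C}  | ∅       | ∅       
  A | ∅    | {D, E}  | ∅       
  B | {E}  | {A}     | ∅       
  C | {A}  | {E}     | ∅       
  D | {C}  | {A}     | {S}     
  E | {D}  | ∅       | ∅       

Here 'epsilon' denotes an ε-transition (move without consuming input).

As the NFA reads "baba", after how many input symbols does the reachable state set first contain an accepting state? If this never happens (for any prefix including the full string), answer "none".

none

Start in {S}.
Read 'b': S→∅; now ∅.
The set is empty and remains empty for the remaining 3 symbols.
No reachable set along the way intersects F.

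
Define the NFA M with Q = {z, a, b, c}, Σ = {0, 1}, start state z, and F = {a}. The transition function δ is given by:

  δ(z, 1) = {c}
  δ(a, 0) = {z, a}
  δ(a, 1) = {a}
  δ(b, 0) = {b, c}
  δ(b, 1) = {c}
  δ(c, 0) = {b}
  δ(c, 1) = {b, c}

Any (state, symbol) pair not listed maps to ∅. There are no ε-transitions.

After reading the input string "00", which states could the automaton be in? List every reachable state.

∅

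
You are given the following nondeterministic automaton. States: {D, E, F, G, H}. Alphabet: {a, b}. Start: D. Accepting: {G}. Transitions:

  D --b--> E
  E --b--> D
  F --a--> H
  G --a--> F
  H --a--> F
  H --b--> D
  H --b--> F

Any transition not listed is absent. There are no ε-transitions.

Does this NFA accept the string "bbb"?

No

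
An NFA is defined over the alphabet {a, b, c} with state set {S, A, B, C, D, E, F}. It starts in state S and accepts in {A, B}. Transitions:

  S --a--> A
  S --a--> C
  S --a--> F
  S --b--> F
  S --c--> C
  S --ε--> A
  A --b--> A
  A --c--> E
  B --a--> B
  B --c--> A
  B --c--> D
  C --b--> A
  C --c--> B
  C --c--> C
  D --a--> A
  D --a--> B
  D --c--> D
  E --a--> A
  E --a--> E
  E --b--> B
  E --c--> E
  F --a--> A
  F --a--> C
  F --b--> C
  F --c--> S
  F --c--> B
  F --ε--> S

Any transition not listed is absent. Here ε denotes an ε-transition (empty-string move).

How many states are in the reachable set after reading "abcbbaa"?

4

Start: ε-closure({S}) = {S, A}.
Read 'a': S→{A, C, F}, A→∅; union {A, C, F}; ε-closure = {S, A, C, F}.
Read 'b': S→{F}, A→{A}, C→{A}, F→{C}; union {A, C, F}; ε-closure = {S, A, C, F}.
Read 'c': S→{C}, A→{E}, C→{B, C}, F→{S, B}; union {S, B, C, E}; ε-closure = {S, A, B, C, E}.
Read 'b': S→{F}, A→{A}, B→∅, C→{A}, E→{B}; union {A, B, F}; ε-closure = {S, A, B, F}.
Read 'b': S→{F}, A→{A}, B→∅, F→{C}; union {A, C, F}; ε-closure = {S, A, C, F}.
Read 'a': S→{A, C, F}, A→∅, C→∅, F→{A, C}; union {A, C, F}; ε-closure = {S, A, C, F}.
Read 'a': S→{A, C, F}, A→∅, C→∅, F→{A, C}; union {A, C, F}; ε-closure = {S, A, C, F}.
That set has 4 states.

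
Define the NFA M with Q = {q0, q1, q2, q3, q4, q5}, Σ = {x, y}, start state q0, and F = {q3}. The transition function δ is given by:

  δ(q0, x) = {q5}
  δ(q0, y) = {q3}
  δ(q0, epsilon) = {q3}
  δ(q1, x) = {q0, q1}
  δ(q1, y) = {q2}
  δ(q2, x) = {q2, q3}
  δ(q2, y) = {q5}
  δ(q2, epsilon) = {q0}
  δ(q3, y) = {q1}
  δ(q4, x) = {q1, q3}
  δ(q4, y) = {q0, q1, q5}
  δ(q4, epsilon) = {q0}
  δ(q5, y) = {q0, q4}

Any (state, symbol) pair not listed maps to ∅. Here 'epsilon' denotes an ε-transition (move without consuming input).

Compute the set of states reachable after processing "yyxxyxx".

{q0, q1, q2, q3, q5}

Start: ε-closure({q0}) = {q0, q3}.
Read 'y': {q0, q3} → {q1, q3}.
Read 'y': {q1, q3} → {q0, q1, q2, q3}.
Read 'x': {q0, q1, q2, q3} → {q0, q1, q2, q3, q5}.
Read 'x': {q0, q1, q2, q3, q5} → {q0, q1, q2, q3, q5}.
Read 'y': {q0, q1, q2, q3, q5} → {q0, q1, q2, q3, q4, q5}.
Read 'x': {q0, q1, q2, q3, q4, q5} → {q0, q1, q2, q3, q5}.
Read 'x': {q0, q1, q2, q3, q5} → {q0, q1, q2, q3, q5}.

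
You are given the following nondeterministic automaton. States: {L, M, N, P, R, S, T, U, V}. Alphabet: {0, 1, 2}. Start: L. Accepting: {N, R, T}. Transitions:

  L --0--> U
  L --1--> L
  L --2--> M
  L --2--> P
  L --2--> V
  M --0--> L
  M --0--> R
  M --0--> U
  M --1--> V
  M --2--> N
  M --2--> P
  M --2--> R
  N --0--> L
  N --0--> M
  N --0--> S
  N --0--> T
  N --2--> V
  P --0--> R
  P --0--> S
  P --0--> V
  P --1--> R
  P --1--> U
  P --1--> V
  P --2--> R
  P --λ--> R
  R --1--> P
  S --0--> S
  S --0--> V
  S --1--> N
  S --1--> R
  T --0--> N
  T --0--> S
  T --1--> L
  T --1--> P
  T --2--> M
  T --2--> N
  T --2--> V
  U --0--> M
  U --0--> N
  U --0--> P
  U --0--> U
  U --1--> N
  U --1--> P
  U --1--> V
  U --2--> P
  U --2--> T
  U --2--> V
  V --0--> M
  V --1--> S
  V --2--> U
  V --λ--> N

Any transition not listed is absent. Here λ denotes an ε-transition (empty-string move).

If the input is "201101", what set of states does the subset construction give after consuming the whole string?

{L, N, P, R, S, U, V}

Start in {L}.
Read '2': L→{M, P, V}; union {M, P, V}; ε-closure = {M, N, P, R, V}.
Read '0': M→{L, R, U}, N→{L, M, S, T}, P→{R, S, V}, R→∅, V→{M}; union {L, M, R, S, T, U, V}; ε-closure = {L, M, N, R, S, T, U, V}.
Read '1': L→{L}, M→{V}, N→∅, R→{P}, S→{N, R}, T→{L, P}, U→{N, P, V}, V→{S}; now {L, N, P, R, S, V}.
Read '1': L→{L}, N→∅, P→{R, U, V}, R→{P}, S→{N, R}, V→{S}; now {L, N, P, R, S, U, V}.
Read '0': L→{U}, N→{L, M, S, T}, P→{R, S, V}, R→∅, S→{S, V}, U→{M, N, P, U}, V→{M}; now {L, M, N, P, R, S, T, U, V}.
Read '1': L→{L}, M→{V}, N→∅, P→{R, U, V}, R→{P}, S→{N, R}, T→{L, P}, U→{N, P, V}, V→{S}; now {L, N, P, R, S, U, V}.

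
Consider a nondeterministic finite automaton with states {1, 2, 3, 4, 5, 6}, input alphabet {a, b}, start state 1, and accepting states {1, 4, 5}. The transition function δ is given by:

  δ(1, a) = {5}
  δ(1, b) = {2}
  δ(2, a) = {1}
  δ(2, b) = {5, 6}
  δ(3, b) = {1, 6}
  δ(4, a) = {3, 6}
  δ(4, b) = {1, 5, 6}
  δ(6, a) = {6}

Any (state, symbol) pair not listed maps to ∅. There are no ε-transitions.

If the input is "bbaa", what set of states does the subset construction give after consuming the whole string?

Start in {1}.
Read 'b': {1} → {2}.
Read 'b': {2} → {5, 6}.
Read 'a': {5, 6} → {6}.
Read 'a': {6} → {6}.

{6}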